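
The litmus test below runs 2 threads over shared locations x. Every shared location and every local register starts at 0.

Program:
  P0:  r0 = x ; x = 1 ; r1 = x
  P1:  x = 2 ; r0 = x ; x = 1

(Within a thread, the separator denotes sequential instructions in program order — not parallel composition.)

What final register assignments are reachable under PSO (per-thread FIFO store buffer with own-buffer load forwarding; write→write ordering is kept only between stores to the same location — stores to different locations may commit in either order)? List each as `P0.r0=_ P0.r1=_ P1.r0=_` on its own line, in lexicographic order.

outcome vector order: (P0.r0,P0.r1,P1.r0)
|PSO outcomes| = 6

P0.r0=0 P0.r1=1 P1.r0=1
P0.r0=0 P0.r1=1 P1.r0=2
P0.r0=0 P0.r1=2 P1.r0=2
P0.r0=1 P0.r1=1 P1.r0=2
P0.r0=2 P0.r1=1 P1.r0=1
P0.r0=2 P0.r1=1 P1.r0=2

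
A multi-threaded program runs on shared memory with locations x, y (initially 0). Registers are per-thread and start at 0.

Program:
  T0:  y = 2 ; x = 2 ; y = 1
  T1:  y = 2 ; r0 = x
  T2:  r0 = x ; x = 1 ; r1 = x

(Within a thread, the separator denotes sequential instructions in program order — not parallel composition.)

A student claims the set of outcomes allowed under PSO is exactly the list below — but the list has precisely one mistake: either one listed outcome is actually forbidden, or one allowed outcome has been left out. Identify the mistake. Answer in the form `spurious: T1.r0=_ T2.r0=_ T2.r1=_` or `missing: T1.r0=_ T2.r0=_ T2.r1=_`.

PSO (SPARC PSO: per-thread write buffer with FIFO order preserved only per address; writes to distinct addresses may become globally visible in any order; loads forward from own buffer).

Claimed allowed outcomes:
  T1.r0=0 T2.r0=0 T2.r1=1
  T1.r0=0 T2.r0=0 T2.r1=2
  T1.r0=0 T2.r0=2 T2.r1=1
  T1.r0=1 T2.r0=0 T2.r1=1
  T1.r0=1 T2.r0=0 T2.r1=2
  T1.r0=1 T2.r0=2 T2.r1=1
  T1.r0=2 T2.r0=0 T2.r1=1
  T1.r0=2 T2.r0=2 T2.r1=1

missing: T1.r0=2 T2.r0=0 T2.r1=2

outcome vector order: (T1.r0,T2.r0,T2.r1)
PSO: 9 outcomes — {001, 002, 021, 101, 102, 121, 201, 202, 221}
PSO∖claimed = {202}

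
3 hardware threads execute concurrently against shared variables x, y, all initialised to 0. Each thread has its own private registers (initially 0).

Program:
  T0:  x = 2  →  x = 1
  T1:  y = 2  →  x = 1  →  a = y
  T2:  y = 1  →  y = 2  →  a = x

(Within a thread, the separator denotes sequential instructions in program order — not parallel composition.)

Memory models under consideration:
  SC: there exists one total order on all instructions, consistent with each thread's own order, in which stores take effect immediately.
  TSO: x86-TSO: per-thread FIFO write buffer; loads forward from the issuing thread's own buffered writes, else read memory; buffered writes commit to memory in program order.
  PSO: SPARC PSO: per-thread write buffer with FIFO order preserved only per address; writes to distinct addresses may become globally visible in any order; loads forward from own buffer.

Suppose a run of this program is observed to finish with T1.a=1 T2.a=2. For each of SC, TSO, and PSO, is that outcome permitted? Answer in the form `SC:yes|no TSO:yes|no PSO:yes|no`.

SC:yes TSO:yes PSO:yes

outcome vector order: (T1.a,T2.a)
under SC → 1/1, 1/2, 2/0, 2/1, 2/2
under TSO → 1/0, 1/1, 1/2, 2/0, 2/1, 2/2
under PSO → 1/0, 1/1, 1/2, 2/0, 2/1, 2/2
target 1/2 ∈ {SC,TSO,PSO}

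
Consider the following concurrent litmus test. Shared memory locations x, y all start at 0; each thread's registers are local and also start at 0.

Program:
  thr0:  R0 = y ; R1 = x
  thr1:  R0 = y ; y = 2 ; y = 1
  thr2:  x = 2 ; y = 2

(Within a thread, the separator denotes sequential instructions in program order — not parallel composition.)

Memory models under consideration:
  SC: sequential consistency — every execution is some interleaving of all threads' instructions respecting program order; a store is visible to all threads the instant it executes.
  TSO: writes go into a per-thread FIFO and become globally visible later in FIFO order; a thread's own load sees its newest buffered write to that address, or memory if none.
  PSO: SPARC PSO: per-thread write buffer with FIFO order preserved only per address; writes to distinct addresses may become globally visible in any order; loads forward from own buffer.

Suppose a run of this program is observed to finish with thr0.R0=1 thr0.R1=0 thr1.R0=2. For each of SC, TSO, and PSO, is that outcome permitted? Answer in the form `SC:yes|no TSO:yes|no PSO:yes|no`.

SC:no TSO:no PSO:yes

outcome vector order: (thr0.R0,thr0.R1,thr1.R0)
under SC → 0/0/0 0/0/2 0/2/0 0/2/2 1/0/0 1/2/0 1/2/2 2/0/0 2/2/0 2/2/2
under TSO → 0/0/0 0/0/2 0/2/0 0/2/2 1/0/0 1/2/0 1/2/2 2/0/0 2/2/0 2/2/2
under PSO → 0/0/0 0/0/2 0/2/0 0/2/2 1/0/0 1/0/2 1/2/0 1/2/2 2/0/0 2/0/2 2/2/0 2/2/2
target 1/0/2 ∈ {PSO}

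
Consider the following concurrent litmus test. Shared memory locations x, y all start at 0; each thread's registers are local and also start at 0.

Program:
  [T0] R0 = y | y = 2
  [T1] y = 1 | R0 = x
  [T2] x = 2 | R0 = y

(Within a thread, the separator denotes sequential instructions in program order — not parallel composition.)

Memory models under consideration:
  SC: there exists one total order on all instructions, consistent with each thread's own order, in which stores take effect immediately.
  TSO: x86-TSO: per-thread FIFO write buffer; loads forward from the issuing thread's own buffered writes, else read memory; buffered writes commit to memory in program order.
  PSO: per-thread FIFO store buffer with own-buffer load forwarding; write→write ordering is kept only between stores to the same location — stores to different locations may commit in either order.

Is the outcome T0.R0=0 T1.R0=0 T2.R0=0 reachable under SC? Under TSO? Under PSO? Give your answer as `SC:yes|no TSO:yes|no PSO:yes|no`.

SC:no TSO:yes PSO:yes

outcome vector order: (T0.R0,T1.R0,T2.R0)
under SC → 0/0/1 0/0/2 0/2/0 0/2/1 0/2/2 1/0/1 1/0/2 1/2/0 1/2/1 1/2/2
under TSO → 0/0/0 0/0/1 0/0/2 0/2/0 0/2/1 0/2/2 1/0/0 1/0/1 1/0/2 1/2/0 1/2/1 1/2/2
under PSO → 0/0/0 0/0/1 0/0/2 0/2/0 0/2/1 0/2/2 1/0/0 1/0/1 1/0/2 1/2/0 1/2/1 1/2/2
target 0/0/0 ∈ {TSO,PSO}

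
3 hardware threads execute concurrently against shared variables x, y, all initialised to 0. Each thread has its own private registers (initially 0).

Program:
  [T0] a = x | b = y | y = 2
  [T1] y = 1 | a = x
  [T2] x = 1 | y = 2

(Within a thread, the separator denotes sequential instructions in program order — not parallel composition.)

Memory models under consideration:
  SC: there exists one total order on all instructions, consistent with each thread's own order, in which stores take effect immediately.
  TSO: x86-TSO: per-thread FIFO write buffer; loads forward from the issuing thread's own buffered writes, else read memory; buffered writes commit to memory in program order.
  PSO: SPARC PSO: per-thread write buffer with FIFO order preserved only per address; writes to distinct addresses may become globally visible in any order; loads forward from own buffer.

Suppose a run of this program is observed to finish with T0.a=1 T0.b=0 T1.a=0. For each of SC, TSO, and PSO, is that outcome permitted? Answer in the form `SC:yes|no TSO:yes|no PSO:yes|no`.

SC:no TSO:yes PSO:yes

outcome vector order: (T0.a,T0.b,T1.a)
SC (11): 0/0/0 0/0/1 0/1/0 0/1/1 0/2/0 0/2/1 1/0/1 1/1/0 1/1/1 1/2/0 1/2/1
TSO (12): 0/0/0 0/0/1 0/1/0 0/1/1 0/2/0 0/2/1 1/0/0 1/0/1 1/1/0 1/1/1 1/2/0 1/2/1
PSO (12): 0/0/0 0/0/1 0/1/0 0/1/1 0/2/0 0/2/1 1/0/0 1/0/1 1/1/0 1/1/1 1/2/0 1/2/1
target 1/0/0 ∈ {TSO,PSO}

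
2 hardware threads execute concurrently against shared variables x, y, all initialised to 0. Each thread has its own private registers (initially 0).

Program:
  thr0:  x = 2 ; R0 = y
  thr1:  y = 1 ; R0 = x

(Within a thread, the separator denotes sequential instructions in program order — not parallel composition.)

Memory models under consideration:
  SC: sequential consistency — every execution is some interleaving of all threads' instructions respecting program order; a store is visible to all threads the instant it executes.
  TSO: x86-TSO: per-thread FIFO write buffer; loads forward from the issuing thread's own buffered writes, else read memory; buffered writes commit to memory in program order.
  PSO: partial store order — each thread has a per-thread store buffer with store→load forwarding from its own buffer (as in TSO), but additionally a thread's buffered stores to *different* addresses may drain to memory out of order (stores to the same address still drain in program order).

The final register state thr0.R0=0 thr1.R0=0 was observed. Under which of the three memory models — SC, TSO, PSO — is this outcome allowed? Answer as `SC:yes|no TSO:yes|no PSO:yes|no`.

SC:no TSO:yes PSO:yes

outcome vector order: (thr0.R0,thr1.R0)
[SC] allowed = {(0,2), (1,0), (1,2)}
[TSO] allowed = {(0,0), (0,2), (1,0), (1,2)}
[PSO] allowed = {(0,0), (0,2), (1,0), (1,2)}
target (0,0) ∈ {TSO,PSO}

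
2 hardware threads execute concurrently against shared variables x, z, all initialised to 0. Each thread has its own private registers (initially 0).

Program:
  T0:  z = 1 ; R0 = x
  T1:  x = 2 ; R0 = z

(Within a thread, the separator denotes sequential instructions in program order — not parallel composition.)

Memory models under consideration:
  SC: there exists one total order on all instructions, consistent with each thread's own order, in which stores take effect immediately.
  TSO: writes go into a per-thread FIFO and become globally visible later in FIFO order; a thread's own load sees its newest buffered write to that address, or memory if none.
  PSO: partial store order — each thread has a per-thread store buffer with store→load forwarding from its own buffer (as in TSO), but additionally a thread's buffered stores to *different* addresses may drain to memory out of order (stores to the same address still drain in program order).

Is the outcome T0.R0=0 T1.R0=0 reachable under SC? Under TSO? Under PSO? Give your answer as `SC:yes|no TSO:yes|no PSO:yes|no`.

SC:no TSO:yes PSO:yes

outcome vector order: (T0.R0,T1.R0)
SC (3): 01; 20; 21
TSO (4): 00; 01; 20; 21
PSO (4): 00; 01; 20; 21
target 00 ∈ {TSO,PSO}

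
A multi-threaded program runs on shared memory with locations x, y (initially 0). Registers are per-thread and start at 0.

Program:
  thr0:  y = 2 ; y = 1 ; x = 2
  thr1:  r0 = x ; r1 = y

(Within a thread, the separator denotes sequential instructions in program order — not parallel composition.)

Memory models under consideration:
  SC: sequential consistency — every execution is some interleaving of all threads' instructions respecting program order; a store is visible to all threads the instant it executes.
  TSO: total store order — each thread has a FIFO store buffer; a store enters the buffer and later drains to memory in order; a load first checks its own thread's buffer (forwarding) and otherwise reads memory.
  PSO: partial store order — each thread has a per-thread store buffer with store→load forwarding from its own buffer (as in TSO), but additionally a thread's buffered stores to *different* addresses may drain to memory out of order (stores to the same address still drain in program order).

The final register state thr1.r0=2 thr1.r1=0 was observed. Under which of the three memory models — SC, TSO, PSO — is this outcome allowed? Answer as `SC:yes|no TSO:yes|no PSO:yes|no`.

outcome vector order: (thr1.r0,thr1.r1)
[SC] allowed = {0/0, 0/1, 0/2, 2/1}
[TSO] allowed = {0/0, 0/1, 0/2, 2/1}
[PSO] allowed = {0/0, 0/1, 0/2, 2/0, 2/1, 2/2}
target 2/0 ∈ {PSO}

SC:no TSO:no PSO:yes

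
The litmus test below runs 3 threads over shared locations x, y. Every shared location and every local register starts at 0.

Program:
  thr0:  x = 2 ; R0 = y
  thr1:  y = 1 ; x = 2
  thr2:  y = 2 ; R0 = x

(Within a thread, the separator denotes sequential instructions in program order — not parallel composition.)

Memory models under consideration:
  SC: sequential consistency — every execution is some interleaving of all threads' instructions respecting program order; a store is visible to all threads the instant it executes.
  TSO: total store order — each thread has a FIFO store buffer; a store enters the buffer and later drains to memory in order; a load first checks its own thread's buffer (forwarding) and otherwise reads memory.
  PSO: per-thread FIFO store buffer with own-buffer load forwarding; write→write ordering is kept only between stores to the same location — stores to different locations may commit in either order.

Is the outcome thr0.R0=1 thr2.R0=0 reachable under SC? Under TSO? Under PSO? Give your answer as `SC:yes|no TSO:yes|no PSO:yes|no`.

outcome vector order: (thr0.R0,thr2.R0)
[SC] allowed = {<0 2>; <1 0>; <1 2>; <2 0>; <2 2>}
[TSO] allowed = {<0 0>; <0 2>; <1 0>; <1 2>; <2 0>; <2 2>}
[PSO] allowed = {<0 0>; <0 2>; <1 0>; <1 2>; <2 0>; <2 2>}
target <1 0> ∈ {SC,TSO,PSO}

SC:yes TSO:yes PSO:yes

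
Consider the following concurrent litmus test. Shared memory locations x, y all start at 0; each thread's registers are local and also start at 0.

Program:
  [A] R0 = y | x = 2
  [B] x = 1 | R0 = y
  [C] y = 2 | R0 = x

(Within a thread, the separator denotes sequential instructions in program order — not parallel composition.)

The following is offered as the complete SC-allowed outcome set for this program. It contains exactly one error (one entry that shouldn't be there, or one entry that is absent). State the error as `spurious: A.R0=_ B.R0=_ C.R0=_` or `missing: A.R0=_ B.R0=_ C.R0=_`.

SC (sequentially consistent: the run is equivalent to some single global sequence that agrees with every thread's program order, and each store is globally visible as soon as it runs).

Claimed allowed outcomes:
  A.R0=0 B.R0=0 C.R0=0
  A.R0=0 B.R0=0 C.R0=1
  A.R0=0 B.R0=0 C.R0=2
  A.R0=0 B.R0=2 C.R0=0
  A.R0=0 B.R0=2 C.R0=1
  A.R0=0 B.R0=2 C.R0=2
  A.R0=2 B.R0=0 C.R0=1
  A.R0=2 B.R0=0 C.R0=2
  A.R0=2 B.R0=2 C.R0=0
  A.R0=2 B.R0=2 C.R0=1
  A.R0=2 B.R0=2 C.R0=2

spurious: A.R0=0 B.R0=0 C.R0=0

outcome vector order: (A.R0,B.R0,C.R0)
under SC → (0,0,1) (0,0,2) (0,2,0) (0,2,1) (0,2,2) (2,0,1) (2,0,2) (2,2,0) (2,2,1) (2,2,2)
claimed∖SC = {(0,0,0)}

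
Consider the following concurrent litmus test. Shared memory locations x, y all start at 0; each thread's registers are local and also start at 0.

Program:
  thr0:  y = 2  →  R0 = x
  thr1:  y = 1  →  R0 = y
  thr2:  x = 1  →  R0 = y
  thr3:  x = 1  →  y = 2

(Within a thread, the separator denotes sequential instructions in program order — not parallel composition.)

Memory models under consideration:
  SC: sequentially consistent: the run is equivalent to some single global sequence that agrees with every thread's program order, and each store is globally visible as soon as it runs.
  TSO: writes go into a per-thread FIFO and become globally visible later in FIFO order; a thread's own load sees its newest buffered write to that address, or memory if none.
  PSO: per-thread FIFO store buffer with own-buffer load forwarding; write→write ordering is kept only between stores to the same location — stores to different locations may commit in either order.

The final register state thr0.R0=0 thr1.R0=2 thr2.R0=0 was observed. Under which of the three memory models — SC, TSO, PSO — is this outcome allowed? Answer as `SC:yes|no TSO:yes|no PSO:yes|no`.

outcome vector order: (thr0.R0,thr1.R0,thr2.R0)
SC (10): 0/1/1 0/1/2 0/2/1 0/2/2 1/1/0 1/1/1 1/1/2 1/2/0 1/2/1 1/2/2
TSO (12): 0/1/0 0/1/1 0/1/2 0/2/0 0/2/1 0/2/2 1/1/0 1/1/1 1/1/2 1/2/0 1/2/1 1/2/2
PSO (12): 0/1/0 0/1/1 0/1/2 0/2/0 0/2/1 0/2/2 1/1/0 1/1/1 1/1/2 1/2/0 1/2/1 1/2/2
target 0/2/0 ∈ {TSO,PSO}

SC:no TSO:yes PSO:yes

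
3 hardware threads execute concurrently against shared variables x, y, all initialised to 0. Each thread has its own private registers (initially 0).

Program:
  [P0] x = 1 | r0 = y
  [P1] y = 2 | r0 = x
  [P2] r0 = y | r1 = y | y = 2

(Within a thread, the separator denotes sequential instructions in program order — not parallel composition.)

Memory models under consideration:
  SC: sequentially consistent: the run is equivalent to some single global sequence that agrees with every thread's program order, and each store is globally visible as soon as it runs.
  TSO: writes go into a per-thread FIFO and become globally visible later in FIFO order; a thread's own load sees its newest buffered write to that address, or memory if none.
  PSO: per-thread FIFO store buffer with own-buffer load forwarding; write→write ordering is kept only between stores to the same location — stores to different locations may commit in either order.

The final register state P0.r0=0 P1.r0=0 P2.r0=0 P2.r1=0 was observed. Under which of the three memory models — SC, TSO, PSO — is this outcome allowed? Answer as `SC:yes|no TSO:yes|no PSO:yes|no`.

SC:no TSO:yes PSO:yes

outcome vector order: (P0.r0,P1.r0,P2.r0,P2.r1)
SC (9): 0/1/0/0; 0/1/0/2; 0/1/2/2; 2/0/0/0; 2/0/0/2; 2/0/2/2; 2/1/0/0; 2/1/0/2; 2/1/2/2
TSO (12): 0/0/0/0; 0/0/0/2; 0/0/2/2; 0/1/0/0; 0/1/0/2; 0/1/2/2; 2/0/0/0; 2/0/0/2; 2/0/2/2; 2/1/0/0; 2/1/0/2; 2/1/2/2
PSO (12): 0/0/0/0; 0/0/0/2; 0/0/2/2; 0/1/0/0; 0/1/0/2; 0/1/2/2; 2/0/0/0; 2/0/0/2; 2/0/2/2; 2/1/0/0; 2/1/0/2; 2/1/2/2
target 0/0/0/0 ∈ {TSO,PSO}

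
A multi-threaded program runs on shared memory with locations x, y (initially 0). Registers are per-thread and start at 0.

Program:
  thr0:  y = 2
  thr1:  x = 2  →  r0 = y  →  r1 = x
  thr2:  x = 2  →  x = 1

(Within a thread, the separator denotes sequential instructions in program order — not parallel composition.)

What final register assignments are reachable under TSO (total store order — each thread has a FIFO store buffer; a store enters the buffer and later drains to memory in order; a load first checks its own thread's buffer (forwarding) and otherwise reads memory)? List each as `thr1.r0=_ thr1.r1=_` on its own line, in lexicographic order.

thr1.r0=0 thr1.r1=1
thr1.r0=0 thr1.r1=2
thr1.r0=2 thr1.r1=1
thr1.r0=2 thr1.r1=2

outcome vector order: (thr1.r0,thr1.r1)
|TSO outcomes| = 4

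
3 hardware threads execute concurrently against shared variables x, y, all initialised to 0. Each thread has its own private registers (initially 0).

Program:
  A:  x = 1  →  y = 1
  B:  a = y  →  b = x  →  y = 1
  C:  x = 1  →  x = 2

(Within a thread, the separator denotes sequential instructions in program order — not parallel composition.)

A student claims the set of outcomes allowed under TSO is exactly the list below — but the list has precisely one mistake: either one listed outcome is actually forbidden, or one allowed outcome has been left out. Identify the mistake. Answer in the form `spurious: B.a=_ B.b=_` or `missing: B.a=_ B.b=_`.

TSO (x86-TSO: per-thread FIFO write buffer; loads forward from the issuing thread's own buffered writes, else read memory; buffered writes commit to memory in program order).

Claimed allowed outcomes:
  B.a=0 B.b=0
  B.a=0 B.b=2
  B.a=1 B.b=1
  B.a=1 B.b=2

outcome vector order: (B.a,B.b)
under TSO → (0,0); (0,1); (0,2); (1,1); (1,2)
TSO∖claimed = {(0,1)}

missing: B.a=0 B.b=1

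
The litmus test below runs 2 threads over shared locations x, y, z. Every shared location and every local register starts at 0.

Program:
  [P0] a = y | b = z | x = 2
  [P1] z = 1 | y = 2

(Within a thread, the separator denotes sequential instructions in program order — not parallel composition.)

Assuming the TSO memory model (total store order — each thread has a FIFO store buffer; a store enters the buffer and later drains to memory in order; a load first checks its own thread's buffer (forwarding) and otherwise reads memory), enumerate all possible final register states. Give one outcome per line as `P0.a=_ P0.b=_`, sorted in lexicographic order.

outcome vector order: (P0.a,P0.b)
|TSO outcomes| = 3

P0.a=0 P0.b=0
P0.a=0 P0.b=1
P0.a=2 P0.b=1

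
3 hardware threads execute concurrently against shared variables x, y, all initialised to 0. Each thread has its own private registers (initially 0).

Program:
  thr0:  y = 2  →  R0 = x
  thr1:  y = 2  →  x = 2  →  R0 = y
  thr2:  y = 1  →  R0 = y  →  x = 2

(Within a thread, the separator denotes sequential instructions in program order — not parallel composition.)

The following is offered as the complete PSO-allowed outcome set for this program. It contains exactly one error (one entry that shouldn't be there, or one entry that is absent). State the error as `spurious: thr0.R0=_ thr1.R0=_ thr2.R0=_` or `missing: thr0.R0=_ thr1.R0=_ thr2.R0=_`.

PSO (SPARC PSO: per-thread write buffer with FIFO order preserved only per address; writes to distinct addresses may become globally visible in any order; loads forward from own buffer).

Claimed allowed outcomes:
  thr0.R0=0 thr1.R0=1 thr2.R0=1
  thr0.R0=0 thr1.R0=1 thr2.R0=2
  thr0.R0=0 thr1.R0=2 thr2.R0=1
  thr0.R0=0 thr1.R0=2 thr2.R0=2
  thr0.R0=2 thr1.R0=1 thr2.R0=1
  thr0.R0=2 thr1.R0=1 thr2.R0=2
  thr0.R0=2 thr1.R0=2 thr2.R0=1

outcome vector order: (thr0.R0,thr1.R0,thr2.R0)
under PSO → <0 1 1>; <0 1 2>; <0 2 1>; <0 2 2>; <2 1 1>; <2 1 2>; <2 2 1>; <2 2 2>
PSO∖claimed = {<2 2 2>}

missing: thr0.R0=2 thr1.R0=2 thr2.R0=2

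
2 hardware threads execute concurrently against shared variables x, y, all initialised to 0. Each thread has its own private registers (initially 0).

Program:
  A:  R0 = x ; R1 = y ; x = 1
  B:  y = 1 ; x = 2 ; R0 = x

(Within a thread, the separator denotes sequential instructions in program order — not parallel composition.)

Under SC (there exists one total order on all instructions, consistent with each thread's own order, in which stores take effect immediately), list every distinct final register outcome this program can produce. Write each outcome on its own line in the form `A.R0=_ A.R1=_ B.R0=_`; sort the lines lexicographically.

A.R0=0 A.R1=0 B.R0=1
A.R0=0 A.R1=0 B.R0=2
A.R0=0 A.R1=1 B.R0=1
A.R0=0 A.R1=1 B.R0=2
A.R0=2 A.R1=1 B.R0=1
A.R0=2 A.R1=1 B.R0=2

outcome vector order: (A.R0,A.R1,B.R0)
|SC outcomes| = 6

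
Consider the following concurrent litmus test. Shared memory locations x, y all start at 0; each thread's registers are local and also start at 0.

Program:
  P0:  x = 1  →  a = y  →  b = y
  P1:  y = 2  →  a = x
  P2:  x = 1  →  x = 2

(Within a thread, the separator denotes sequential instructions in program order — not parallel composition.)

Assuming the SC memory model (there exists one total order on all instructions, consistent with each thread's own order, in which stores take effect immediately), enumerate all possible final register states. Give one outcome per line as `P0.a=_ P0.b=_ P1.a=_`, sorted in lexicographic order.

P0.a=0 P0.b=0 P1.a=1
P0.a=0 P0.b=0 P1.a=2
P0.a=0 P0.b=2 P1.a=1
P0.a=0 P0.b=2 P1.a=2
P0.a=2 P0.b=2 P1.a=0
P0.a=2 P0.b=2 P1.a=1
P0.a=2 P0.b=2 P1.a=2

outcome vector order: (P0.a,P0.b,P1.a)
|SC outcomes| = 7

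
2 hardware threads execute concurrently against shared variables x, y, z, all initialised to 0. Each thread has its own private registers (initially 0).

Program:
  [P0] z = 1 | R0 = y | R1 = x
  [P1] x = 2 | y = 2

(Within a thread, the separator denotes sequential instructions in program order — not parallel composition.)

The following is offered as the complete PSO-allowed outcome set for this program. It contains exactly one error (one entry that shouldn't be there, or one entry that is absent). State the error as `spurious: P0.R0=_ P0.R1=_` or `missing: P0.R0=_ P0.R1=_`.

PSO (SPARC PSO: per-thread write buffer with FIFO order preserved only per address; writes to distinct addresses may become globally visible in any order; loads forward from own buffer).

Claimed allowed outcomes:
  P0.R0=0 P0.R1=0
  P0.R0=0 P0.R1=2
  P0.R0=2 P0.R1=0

missing: P0.R0=2 P0.R1=2

outcome vector order: (P0.R0,P0.R1)
PSO (4): 0/0, 0/2, 2/0, 2/2
PSO∖claimed = {2/2}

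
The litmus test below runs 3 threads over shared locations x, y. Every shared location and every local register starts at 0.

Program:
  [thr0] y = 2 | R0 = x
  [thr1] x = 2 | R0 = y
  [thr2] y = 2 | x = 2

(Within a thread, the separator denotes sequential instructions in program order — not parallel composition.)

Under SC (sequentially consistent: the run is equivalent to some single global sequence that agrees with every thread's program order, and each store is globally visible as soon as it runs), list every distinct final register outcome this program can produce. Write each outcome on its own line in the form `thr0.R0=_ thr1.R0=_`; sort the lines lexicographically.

outcome vector order: (thr0.R0,thr1.R0)
|SC outcomes| = 3

thr0.R0=0 thr1.R0=2
thr0.R0=2 thr1.R0=0
thr0.R0=2 thr1.R0=2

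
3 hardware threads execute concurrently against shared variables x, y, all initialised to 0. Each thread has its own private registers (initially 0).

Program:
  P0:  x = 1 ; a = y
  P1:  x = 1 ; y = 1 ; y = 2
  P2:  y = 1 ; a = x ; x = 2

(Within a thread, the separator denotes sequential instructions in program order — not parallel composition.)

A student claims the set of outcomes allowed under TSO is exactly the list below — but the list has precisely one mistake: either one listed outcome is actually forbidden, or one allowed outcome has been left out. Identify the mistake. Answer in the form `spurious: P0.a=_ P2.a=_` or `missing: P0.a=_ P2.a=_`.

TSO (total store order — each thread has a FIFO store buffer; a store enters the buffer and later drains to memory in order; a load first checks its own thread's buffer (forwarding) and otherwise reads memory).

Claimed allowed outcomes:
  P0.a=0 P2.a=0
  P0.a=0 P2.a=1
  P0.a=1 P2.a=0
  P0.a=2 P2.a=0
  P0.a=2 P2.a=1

missing: P0.a=1 P2.a=1

outcome vector order: (P0.a,P2.a)
[TSO] allowed = {(0,0); (0,1); (1,0); (1,1); (2,0); (2,1)}
TSO∖claimed = {(1,1)}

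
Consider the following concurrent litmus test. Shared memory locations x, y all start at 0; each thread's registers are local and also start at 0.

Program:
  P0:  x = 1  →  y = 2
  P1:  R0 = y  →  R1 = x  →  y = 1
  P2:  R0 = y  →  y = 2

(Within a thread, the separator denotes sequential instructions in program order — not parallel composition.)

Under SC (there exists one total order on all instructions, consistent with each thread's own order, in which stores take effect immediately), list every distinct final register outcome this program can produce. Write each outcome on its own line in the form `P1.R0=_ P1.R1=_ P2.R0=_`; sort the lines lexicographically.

outcome vector order: (P1.R0,P1.R1,P2.R0)
|SC outcomes| = 10

P1.R0=0 P1.R1=0 P2.R0=0
P1.R0=0 P1.R1=0 P2.R0=1
P1.R0=0 P1.R1=0 P2.R0=2
P1.R0=0 P1.R1=1 P2.R0=0
P1.R0=0 P1.R1=1 P2.R0=1
P1.R0=0 P1.R1=1 P2.R0=2
P1.R0=2 P1.R1=0 P2.R0=0
P1.R0=2 P1.R1=1 P2.R0=0
P1.R0=2 P1.R1=1 P2.R0=1
P1.R0=2 P1.R1=1 P2.R0=2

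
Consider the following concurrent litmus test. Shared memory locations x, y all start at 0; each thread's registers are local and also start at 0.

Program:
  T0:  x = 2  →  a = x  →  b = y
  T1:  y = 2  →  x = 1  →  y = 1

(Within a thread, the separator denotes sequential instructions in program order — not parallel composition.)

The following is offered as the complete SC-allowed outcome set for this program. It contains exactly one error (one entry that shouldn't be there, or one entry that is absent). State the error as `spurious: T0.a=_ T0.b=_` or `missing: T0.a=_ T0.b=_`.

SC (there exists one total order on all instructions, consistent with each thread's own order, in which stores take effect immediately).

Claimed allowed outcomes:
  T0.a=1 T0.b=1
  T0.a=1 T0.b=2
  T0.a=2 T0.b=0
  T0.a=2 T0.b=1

outcome vector order: (T0.a,T0.b)
[SC] allowed = {(1,1), (1,2), (2,0), (2,1), (2,2)}
SC∖claimed = {(2,2)}

missing: T0.a=2 T0.b=2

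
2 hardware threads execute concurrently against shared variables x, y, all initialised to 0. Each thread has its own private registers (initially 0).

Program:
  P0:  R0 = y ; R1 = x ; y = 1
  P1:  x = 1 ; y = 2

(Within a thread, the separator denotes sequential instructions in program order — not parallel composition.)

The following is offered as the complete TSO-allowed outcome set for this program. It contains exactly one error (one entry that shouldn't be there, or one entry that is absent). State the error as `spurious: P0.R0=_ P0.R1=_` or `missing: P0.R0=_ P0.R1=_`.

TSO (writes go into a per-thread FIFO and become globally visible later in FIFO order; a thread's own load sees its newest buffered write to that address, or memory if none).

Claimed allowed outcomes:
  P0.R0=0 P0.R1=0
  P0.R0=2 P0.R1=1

outcome vector order: (P0.R0,P0.R1)
under TSO → 0/0; 0/1; 2/1
TSO∖claimed = {0/1}

missing: P0.R0=0 P0.R1=1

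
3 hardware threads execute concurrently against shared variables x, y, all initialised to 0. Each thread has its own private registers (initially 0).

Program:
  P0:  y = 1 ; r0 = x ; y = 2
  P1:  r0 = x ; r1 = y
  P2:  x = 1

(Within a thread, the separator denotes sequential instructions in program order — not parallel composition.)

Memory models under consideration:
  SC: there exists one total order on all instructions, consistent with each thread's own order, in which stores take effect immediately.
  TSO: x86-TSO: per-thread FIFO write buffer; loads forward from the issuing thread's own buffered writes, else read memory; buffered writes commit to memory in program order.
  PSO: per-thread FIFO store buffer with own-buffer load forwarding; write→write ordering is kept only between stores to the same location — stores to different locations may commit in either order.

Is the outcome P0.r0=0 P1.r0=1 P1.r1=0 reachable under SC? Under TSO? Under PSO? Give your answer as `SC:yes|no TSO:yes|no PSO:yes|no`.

SC:no TSO:yes PSO:yes

outcome vector order: (P0.r0,P1.r0,P1.r1)
under SC → (0,0,0); (0,0,1); (0,0,2); (0,1,1); (0,1,2); (1,0,0); (1,0,1); (1,0,2); (1,1,0); (1,1,1); (1,1,2)
under TSO → (0,0,0); (0,0,1); (0,0,2); (0,1,0); (0,1,1); (0,1,2); (1,0,0); (1,0,1); (1,0,2); (1,1,0); (1,1,1); (1,1,2)
under PSO → (0,0,0); (0,0,1); (0,0,2); (0,1,0); (0,1,1); (0,1,2); (1,0,0); (1,0,1); (1,0,2); (1,1,0); (1,1,1); (1,1,2)
target (0,1,0) ∈ {TSO,PSO}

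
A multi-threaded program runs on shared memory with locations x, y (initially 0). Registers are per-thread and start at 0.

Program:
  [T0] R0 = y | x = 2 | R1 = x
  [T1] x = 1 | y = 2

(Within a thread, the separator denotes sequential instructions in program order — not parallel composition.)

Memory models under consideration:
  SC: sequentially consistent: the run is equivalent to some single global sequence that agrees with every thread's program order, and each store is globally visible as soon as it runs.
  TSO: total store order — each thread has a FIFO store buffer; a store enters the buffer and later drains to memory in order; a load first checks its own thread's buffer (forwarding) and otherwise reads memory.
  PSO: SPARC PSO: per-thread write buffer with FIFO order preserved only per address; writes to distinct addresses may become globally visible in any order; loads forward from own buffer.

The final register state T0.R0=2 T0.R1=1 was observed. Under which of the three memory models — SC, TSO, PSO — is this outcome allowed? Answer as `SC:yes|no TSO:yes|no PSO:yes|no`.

outcome vector order: (T0.R0,T0.R1)
SC: 3 outcomes — {01, 02, 22}
TSO: 3 outcomes — {01, 02, 22}
PSO: 4 outcomes — {01, 02, 21, 22}
target 21 ∈ {PSO}

SC:no TSO:no PSO:yes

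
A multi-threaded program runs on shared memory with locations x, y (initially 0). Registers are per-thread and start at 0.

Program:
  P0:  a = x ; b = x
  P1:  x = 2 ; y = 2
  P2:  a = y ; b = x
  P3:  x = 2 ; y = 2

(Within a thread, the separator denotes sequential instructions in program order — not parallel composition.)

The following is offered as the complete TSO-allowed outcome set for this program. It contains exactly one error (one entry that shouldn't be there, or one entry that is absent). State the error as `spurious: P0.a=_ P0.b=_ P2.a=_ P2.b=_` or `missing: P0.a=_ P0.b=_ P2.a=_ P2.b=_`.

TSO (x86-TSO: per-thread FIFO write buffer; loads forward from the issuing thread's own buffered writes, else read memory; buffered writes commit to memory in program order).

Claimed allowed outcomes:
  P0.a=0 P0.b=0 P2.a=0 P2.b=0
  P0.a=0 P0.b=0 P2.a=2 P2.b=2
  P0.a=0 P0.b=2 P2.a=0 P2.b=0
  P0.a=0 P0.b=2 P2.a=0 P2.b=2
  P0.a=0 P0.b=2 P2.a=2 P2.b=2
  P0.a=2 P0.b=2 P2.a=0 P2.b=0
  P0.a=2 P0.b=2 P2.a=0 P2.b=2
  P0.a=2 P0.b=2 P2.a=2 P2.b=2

outcome vector order: (P0.a,P0.b,P2.a,P2.b)
TSO (9): 0/0/0/0, 0/0/0/2, 0/0/2/2, 0/2/0/0, 0/2/0/2, 0/2/2/2, 2/2/0/0, 2/2/0/2, 2/2/2/2
TSO∖claimed = {0/0/0/2}

missing: P0.a=0 P0.b=0 P2.a=0 P2.b=2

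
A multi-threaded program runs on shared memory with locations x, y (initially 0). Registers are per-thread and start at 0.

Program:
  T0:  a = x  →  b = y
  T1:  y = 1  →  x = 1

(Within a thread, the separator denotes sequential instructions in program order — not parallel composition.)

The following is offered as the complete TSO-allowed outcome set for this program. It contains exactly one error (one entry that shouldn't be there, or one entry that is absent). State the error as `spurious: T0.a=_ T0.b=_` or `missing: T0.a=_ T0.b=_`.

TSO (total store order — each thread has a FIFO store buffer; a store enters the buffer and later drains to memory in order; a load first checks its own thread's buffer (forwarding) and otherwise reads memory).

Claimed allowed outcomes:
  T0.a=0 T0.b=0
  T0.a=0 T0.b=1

outcome vector order: (T0.a,T0.b)
TSO: 3 outcomes — {00; 01; 11}
TSO∖claimed = {11}

missing: T0.a=1 T0.b=1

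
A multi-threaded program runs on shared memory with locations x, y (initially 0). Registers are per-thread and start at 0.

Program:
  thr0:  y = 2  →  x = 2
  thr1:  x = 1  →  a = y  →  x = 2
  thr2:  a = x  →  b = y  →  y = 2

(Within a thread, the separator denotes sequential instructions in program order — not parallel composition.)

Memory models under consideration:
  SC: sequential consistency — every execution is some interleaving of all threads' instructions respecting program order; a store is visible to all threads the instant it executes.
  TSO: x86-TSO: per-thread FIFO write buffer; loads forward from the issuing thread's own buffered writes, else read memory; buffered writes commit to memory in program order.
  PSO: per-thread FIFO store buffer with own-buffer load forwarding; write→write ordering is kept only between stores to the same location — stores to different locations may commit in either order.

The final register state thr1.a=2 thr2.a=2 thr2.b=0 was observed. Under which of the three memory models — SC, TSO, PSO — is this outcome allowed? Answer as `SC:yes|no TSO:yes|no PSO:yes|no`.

outcome vector order: (thr1.a,thr2.a,thr2.b)
under SC → 0/0/0, 0/0/2, 0/1/0, 0/1/2, 0/2/0, 0/2/2, 2/0/0, 2/0/2, 2/1/0, 2/1/2, 2/2/2
under TSO → 0/0/0, 0/0/2, 0/1/0, 0/1/2, 0/2/0, 0/2/2, 2/0/0, 2/0/2, 2/1/0, 2/1/2, 2/2/2
under PSO → 0/0/0, 0/0/2, 0/1/0, 0/1/2, 0/2/0, 0/2/2, 2/0/0, 2/0/2, 2/1/0, 2/1/2, 2/2/0, 2/2/2
target 2/2/0 ∈ {PSO}

SC:no TSO:no PSO:yes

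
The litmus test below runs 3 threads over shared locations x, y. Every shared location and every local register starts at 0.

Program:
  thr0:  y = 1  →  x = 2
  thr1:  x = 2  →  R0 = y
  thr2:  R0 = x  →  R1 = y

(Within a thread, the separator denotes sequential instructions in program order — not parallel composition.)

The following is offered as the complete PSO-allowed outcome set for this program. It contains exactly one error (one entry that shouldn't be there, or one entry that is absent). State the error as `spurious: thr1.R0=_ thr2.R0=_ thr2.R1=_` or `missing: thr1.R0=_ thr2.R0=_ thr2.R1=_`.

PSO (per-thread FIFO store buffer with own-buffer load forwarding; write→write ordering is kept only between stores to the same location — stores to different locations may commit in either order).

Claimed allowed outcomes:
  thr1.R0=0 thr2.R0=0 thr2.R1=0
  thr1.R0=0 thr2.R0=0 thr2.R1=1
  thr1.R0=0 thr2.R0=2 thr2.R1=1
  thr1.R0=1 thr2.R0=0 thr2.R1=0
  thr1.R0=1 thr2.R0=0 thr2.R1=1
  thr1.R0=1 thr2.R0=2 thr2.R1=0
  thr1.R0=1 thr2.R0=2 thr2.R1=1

missing: thr1.R0=0 thr2.R0=2 thr2.R1=0

outcome vector order: (thr1.R0,thr2.R0,thr2.R1)
PSO: 8 outcomes — {<0 0 0>, <0 0 1>, <0 2 0>, <0 2 1>, <1 0 0>, <1 0 1>, <1 2 0>, <1 2 1>}
PSO∖claimed = {<0 2 0>}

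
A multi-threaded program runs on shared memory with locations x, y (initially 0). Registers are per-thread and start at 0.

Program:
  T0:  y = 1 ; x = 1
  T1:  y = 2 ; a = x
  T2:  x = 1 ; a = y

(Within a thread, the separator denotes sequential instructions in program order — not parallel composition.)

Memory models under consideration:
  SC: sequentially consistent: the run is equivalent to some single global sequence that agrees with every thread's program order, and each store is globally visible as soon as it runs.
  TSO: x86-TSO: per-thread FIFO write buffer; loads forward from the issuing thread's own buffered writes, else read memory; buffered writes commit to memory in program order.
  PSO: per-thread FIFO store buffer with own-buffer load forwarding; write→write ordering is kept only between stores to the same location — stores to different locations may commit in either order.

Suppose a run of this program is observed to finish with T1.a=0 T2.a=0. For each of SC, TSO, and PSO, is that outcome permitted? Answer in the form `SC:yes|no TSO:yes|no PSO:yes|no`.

outcome vector order: (T1.a,T2.a)
under SC → 01; 02; 10; 11; 12
under TSO → 00; 01; 02; 10; 11; 12
under PSO → 00; 01; 02; 10; 11; 12
target 00 ∈ {TSO,PSO}

SC:no TSO:yes PSO:yes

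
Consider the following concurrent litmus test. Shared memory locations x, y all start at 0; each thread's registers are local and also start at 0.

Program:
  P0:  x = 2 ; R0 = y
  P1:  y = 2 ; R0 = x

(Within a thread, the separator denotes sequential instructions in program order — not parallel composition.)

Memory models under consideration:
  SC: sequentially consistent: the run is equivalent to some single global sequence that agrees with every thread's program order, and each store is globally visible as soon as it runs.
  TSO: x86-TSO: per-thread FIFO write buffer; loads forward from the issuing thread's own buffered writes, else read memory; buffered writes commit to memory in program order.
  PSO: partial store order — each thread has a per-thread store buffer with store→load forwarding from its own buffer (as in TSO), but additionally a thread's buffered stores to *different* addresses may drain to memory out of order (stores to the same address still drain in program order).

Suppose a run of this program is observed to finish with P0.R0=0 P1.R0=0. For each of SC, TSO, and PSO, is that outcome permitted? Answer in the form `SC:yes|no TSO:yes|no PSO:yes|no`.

SC:no TSO:yes PSO:yes

outcome vector order: (P0.R0,P1.R0)
SC: 3 outcomes — {<0 2> <2 0> <2 2>}
TSO: 4 outcomes — {<0 0> <0 2> <2 0> <2 2>}
PSO: 4 outcomes — {<0 0> <0 2> <2 0> <2 2>}
target <0 0> ∈ {TSO,PSO}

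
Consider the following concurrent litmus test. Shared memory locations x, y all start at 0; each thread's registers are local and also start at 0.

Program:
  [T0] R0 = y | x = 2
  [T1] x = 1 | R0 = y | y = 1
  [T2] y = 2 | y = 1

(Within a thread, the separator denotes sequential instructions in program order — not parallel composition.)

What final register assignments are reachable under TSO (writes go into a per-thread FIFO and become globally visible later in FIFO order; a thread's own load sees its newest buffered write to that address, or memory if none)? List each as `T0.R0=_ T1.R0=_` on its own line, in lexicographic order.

T0.R0=0 T1.R0=0
T0.R0=0 T1.R0=1
T0.R0=0 T1.R0=2
T0.R0=1 T1.R0=0
T0.R0=1 T1.R0=1
T0.R0=1 T1.R0=2
T0.R0=2 T1.R0=0
T0.R0=2 T1.R0=1
T0.R0=2 T1.R0=2

outcome vector order: (T0.R0,T1.R0)
|TSO outcomes| = 9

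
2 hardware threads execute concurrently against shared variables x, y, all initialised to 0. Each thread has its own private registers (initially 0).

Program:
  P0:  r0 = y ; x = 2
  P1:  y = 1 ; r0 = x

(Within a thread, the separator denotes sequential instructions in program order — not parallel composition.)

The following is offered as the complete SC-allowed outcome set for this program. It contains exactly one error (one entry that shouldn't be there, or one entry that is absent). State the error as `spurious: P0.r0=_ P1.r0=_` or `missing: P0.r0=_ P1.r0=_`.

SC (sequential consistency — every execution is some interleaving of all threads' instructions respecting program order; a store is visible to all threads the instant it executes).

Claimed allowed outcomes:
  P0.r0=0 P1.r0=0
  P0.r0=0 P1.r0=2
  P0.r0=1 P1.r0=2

missing: P0.r0=1 P1.r0=0

outcome vector order: (P0.r0,P1.r0)
SC: 4 outcomes — {(0,0), (0,2), (1,0), (1,2)}
SC∖claimed = {(1,0)}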